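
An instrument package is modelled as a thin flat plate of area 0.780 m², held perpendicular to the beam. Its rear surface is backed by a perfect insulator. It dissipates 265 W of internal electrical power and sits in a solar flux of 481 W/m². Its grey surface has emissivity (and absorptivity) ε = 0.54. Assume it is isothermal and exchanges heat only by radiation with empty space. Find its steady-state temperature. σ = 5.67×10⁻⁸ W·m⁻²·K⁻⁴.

T ≈ 374 K

At steady state, absorbed solar power + internal power = radiated power.
Absorbed: α·S·A_cross = 0.54·481·0.7800 = 202.6 W (cross-section A).
Total input = 202.6 + 265 = 467.6 W.
Radiated: εσ·A_surf·T⁴ with A_surf = A = 0.7800 m².
T⁴ = 467.6/(0.54·5.67×10⁻⁸·0.7800) = 1.958×10¹⁰ K⁴.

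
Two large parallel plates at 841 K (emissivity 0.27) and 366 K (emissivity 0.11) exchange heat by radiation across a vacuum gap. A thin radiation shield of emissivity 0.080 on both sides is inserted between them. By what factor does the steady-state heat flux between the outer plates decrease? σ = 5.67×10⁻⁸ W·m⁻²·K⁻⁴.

factor ≈ 3.03

Without shield: q₀ = σΔ(T⁴)/(1/ε₁+1/ε₂−1) with denominator 11.79.
With shield the two gaps are in series; the resistances add: (1/ε₁+1/ε_s−1)+(1/ε_s+1/ε₂−1) = 15.20+20.59 = 35.79.
Heat-flux ratio q₀/q = 35.79/11.79.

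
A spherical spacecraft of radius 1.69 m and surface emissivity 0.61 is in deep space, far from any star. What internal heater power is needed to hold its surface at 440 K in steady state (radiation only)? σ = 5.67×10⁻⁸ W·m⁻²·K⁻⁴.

P = εσ·4πr²·T⁴.
4πr² = 35.89 m²; T⁴ = 3.748×10¹⁰ K⁴.
P = 0.61·5.67×10⁻⁸·35.89·3.748×10¹⁰.

P ≈ 46500 W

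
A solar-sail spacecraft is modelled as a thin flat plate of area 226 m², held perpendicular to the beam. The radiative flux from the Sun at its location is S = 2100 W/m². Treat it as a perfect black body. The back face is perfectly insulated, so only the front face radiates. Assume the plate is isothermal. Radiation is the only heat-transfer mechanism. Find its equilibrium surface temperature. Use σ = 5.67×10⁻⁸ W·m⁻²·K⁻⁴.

T ≈ 439 K

At equilibrium, absorbed power = emitted power.
Absorbing cross-section = A = 226.0 m²; emitting surface = A = 226.0 m² (ratio 1).
S·A_cross = εσ·A_surf·T⁴  ⇒  T⁴ = S/(1σ).
T⁴ = 1.00·2100/(1·5.67×10⁻⁸) = 3.704×10¹⁰ K⁴.
T = (3.704×10¹⁰)^(1/4).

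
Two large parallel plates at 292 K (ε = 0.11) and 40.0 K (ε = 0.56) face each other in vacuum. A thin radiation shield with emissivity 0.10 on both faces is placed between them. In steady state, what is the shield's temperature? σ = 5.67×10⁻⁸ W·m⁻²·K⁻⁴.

T_s ≈ 228 K

In steady state the net flux on the hot side equals that on the cold side.
σ(T₁⁴−T_s⁴)/D₁ = σ(T_s⁴−T₂⁴)/D₂, with D₁ = 1/ε₁+1/ε_s−1 = 18.09, D₂ = 1/ε_s+1/ε₂−1 = 10.79.
Solve for T_s⁴: T_s⁴ = (D₂·T₁⁴ + D₁·T₂⁴)/(D₁+D₂) = 2.717×10⁹ K⁴.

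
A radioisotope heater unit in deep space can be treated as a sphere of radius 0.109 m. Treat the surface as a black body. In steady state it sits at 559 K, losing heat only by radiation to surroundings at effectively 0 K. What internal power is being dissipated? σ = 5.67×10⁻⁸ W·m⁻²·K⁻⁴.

Steady state: P = εσA T⁴.
A = 4πr² = 0.1493 m²; T⁴ = (559)⁴ = 9.764×10¹⁰ K⁴.
P = 1.0 × 5.67×10⁻⁸ × 0.1493 × 9.764×10¹⁰.

P ≈ 827 W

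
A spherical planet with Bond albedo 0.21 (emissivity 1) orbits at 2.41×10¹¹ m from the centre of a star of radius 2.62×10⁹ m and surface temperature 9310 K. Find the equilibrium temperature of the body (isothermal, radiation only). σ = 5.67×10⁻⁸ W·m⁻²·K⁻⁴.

The star's surface emits σT_*⁴; at distance d the flux is S = σT_*⁴(R_*/d)².
S = 5.67×10⁻⁸·(9310)⁴·(2.62×10⁹/2.41×10¹¹)² = 50340 W/m².
For an isothermal sphere T⁴ = (1−a)S/(4σ) = 1.754×10¹¹ K⁴.

T ≈ 647 K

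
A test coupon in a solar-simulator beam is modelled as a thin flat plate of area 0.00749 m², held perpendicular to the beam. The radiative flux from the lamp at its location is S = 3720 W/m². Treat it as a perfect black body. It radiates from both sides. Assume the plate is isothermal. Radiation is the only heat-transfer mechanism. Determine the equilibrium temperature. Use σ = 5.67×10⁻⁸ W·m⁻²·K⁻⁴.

At equilibrium, absorbed power = emitted power.
Absorbing cross-section = A = 0.007490 m²; emitting surface = 2A = 0.01498 m² (ratio 2).
S·A_cross = εσ·A_surf·T⁴  ⇒  T⁴ = S/(2σ).
T⁴ = 1.00·3720/(2·5.67×10⁻⁸) = 3.280×10¹⁰ K⁴.
T = (3.280×10¹⁰)^(1/4).

T ≈ 426 K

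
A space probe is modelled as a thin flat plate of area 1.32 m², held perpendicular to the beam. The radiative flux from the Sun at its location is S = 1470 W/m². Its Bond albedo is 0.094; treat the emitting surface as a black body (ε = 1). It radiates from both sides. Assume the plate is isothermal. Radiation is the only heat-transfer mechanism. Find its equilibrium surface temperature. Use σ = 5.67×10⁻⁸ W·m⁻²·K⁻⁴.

T ≈ 329 K

At equilibrium, absorbed power = emitted power.
Absorbing cross-section = A = 1.320 m²; emitting surface = 2A = 2.640 m² (ratio 2).
(1−a)S·A_cross = εσ·A_surf·T⁴  ⇒  T⁴ = (1−a)S/(2σ).
T⁴ = 0.906·1470/(2·5.67×10⁻⁸) = 1.174×10¹⁰ K⁴.
T = (1.174×10¹⁰)^(1/4).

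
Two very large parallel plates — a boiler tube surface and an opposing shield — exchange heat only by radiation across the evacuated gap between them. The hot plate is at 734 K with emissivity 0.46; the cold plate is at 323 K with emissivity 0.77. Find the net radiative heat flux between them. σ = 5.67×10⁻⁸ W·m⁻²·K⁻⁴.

q ≈ 6410 W/m²

For two infinite grey parallel plates, q = σ(T₁⁴ − T₂⁴)/(1/ε₁ + 1/ε₂ − 1).
T₁⁴ − T₂⁴ = 2.903×10¹¹ − 1.088×10¹⁰ = 2.794×10¹¹ K⁴.
1/ε₁ + 1/ε₂ − 1 = 2.174 + 1.299 − 1 = 2.473.
q = 5.67×10⁻⁸ × 2.794×10¹¹ / 2.473.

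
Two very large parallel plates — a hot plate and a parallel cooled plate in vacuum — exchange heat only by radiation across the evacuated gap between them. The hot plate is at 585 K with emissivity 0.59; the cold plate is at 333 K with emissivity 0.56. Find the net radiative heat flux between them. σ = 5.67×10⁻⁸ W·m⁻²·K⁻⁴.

q ≈ 2400 W/m²

For two infinite grey parallel plates, q = σ(T₁⁴ − T₂⁴)/(1/ε₁ + 1/ε₂ − 1).
T₁⁴ − T₂⁴ = 1.171×10¹¹ − 1.230×10¹⁰ = 1.048×10¹¹ K⁴.
1/ε₁ + 1/ε₂ − 1 = 1.695 + 1.786 − 1 = 2.481.
q = 5.67×10⁻⁸ × 1.048×10¹¹ / 2.481.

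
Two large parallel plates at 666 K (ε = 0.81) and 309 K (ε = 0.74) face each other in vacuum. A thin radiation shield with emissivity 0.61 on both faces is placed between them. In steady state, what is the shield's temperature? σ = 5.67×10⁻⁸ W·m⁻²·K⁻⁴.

In steady state the net flux on the hot side equals that on the cold side.
σ(T₁⁴−T_s⁴)/D₁ = σ(T_s⁴−T₂⁴)/D₂, with D₁ = 1/ε₁+1/ε_s−1 = 1.874, D₂ = 1/ε_s+1/ε₂−1 = 1.991.
Solve for T_s⁴: T_s⁴ = (D₂·T₁⁴ + D₁·T₂⁴)/(D₁+D₂) = 1.058×10¹¹ K⁴.

T_s ≈ 570 K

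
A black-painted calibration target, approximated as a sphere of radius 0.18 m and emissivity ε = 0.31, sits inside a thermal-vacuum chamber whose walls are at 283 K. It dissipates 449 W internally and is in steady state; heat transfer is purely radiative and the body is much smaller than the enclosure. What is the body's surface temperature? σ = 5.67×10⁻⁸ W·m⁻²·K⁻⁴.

T ≈ 513 K

For a small grey body in a large enclosure, net radiated power = εσA(T⁴ − T_w⁴).
Steady state: P = εσA(T⁴ − T_w⁴) with A = 4πr² = 0.4072 m².
T⁴ = P/(εσA) + T_w⁴ = 449/(0.31·5.67×10⁻⁸·0.4072) + (283)⁴
    = 6.274×10¹⁰ + 6.414×10⁹ = 6.915×10¹⁰ K⁴.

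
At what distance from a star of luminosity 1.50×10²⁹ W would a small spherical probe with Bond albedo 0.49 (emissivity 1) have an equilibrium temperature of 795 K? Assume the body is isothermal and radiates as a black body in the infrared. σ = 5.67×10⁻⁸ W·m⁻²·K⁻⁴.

For an isothermal black-emitting sphere, (1−a)S·πr² = σ·4πr²·T⁴ ⇒ S = 4σT⁴/(1−a).
S = 4·5.67×10⁻⁸·(795)⁴/0.510 = 1.776×10⁵ W/m².
Flux falls as S = L/(4πd²), so d = √(L/(4πS)) = √(1.50×10²⁹/(4π·1.776×10⁵)).

d ≈ 2.59×10¹¹ m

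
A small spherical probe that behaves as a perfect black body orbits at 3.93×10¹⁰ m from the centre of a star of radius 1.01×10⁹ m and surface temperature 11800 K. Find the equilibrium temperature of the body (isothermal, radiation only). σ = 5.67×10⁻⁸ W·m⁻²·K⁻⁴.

The star's surface emits σT_*⁴; at distance d the flux is S = σT_*⁴(R_*/d)².
S = 5.67×10⁻⁸·(11800)⁴·(1.01×10⁹/3.93×10¹⁰)² = 7.261×10⁵ W/m².
For an isothermal sphere T⁴ = (1−a)S/(4σ) = 3.201×10¹² K⁴.

T ≈ 1340 K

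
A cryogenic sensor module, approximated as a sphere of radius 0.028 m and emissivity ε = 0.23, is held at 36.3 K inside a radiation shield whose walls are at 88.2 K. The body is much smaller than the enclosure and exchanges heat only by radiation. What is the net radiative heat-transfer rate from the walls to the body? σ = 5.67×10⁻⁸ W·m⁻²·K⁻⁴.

For a small grey body in a large enclosure: P_net = εσA(T_body⁴ − T_wall⁴).
A = 4πr² = 0.009852 m²; T_body⁴ − T_wall⁴ = 1.736×10⁶ − 6.052×10⁷ = -5.878×10⁷ K⁴.
|P_net| = 0.23·5.67×10⁻⁸·0.009852·5.878×10⁷.

P_net ≈ 0.00755 W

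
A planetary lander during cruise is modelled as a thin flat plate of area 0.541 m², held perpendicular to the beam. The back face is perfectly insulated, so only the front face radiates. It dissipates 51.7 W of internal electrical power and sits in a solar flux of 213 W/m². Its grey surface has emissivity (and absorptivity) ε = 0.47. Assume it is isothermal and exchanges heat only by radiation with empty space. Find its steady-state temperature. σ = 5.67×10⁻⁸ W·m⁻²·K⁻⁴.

At steady state, absorbed solar power + internal power = radiated power.
Absorbed: α·S·A_cross = 0.47·213·0.5410 = 54.16 W (cross-section A).
Total input = 54.16 + 51.7 = 105.9 W.
Radiated: εσ·A_surf·T⁴ with A_surf = A = 0.5410 m².
T⁴ = 105.9/(0.47·5.67×10⁻⁸·0.5410) = 7.343×10⁹ K⁴.

T ≈ 293 K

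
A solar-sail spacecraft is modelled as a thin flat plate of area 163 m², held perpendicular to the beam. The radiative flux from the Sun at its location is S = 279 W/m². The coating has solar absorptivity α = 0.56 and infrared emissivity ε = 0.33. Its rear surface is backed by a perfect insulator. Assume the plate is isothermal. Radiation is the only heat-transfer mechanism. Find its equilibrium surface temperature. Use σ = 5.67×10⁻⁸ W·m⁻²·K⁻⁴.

At equilibrium, absorbed power = emitted power.
Absorbing cross-section = A = 163.0 m²; emitting surface = A = 163.0 m² (ratio 1).
αS·A_cross = εσ·A_surf·T⁴  ⇒  T⁴ = αS/(ε·1σ).
T⁴ = 0.560·279/(0.33·1·5.67×10⁻⁸) = 8.350×10⁹ K⁴.
T = (8.350×10⁹)^(1/4).

T ≈ 302 K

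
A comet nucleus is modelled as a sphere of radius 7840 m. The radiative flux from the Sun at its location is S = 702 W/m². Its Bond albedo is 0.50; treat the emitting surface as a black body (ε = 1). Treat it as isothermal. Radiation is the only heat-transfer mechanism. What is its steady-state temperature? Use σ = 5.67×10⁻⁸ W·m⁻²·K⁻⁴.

T ≈ 198 K

At equilibrium, absorbed power = emitted power.
Absorbing cross-section = πr² = 1.931×10⁸ m²; emitting surface = 4πr² = 7.724×10⁸ m² (ratio 4).
(1−a)S·A_cross = εσ·A_surf·T⁴  ⇒  T⁴ = (1−a)S/(4σ).
T⁴ = 0.500·702/(4·5.67×10⁻⁸) = 1.548×10⁹ K⁴.
T = (1.548×10⁹)^(1/4).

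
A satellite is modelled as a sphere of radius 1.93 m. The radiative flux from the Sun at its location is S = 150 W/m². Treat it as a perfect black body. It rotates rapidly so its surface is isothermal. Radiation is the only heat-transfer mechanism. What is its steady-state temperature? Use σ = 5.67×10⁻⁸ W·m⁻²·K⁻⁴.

T ≈ 160 K

At equilibrium, absorbed power = emitted power.
Absorbing cross-section = πr² = 11.70 m²; emitting surface = 4πr² = 46.81 m² (ratio 4).
S·A_cross = εσ·A_surf·T⁴  ⇒  T⁴ = S/(4σ).
T⁴ = 1.00·150/(4·5.67×10⁻⁸) = 6.614×10⁸ K⁴.
T = (6.614×10⁸)^(1/4).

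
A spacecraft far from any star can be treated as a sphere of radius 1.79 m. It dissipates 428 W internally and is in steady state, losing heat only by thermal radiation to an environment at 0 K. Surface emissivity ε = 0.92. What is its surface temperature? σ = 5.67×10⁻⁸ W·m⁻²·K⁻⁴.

Steady state: internal power = radiated power, P = εσA T⁴.
Radiating area A = 4πr² = 40.26 m².
T⁴ = P/(εσA) = 428/(0.92·5.67×10⁻⁸·40.26) = 2.038×10⁸ K⁴.
T = (2.038×10⁸)^(1/4).

T ≈ 119 K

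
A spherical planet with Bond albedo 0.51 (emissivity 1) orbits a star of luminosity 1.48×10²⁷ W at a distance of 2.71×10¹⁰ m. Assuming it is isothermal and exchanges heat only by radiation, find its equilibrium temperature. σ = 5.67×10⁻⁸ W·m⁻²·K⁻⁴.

First find the stellar flux at distance d: S = L/(4πd²) = 1.48×10²⁷/(4π·(2.71×10¹⁰)²) = 1.604×10⁵ W/m².
For an isothermal sphere, absorbed (1−a)S·πr² = emitted σ·4πr²·T⁴, so T⁴ = (1−a)S/(4σ).
T⁴ = 0.490·1.604×10⁵/(4·5.67×10⁻⁸) = 3.465×10¹¹ K⁴.

T ≈ 767 K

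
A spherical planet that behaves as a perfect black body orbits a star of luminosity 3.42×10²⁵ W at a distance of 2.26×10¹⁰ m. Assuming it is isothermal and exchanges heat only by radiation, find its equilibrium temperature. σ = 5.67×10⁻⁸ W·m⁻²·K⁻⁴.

First find the stellar flux at distance d: S = L/(4πd²) = 3.42×10²⁵/(4π·(2.26×10¹⁰)²) = 5328 W/m².
For an isothermal sphere, absorbed (1−a)S·πr² = emitted σ·4πr²·T⁴, so T⁴ = (1−a)S/(4σ).
T⁴ = 1.00·5328/(4·5.67×10⁻⁸) = 2.349×10¹⁰ K⁴.

T ≈ 392 K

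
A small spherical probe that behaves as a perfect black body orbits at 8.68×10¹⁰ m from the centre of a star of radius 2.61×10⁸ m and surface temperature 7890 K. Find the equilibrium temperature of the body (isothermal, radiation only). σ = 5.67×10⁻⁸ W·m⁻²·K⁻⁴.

T ≈ 306 K

The star's surface emits σT_*⁴; at distance d the flux is S = σT_*⁴(R_*/d)².
S = 5.67×10⁻⁸·(7890)⁴·(2.61×10⁸/8.68×10¹⁰)² = 1987 W/m².
For an isothermal sphere T⁴ = (1−a)S/(4σ) = 8.760×10⁹ K⁴.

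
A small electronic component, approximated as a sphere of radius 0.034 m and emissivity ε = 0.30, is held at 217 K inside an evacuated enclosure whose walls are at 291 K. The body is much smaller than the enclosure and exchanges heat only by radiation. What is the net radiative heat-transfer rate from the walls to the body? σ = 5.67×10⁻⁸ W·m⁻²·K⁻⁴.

P_net ≈ 1.22 W

For a small grey body in a large enclosure: P_net = εσA(T_body⁴ − T_wall⁴).
A = 4πr² = 0.01453 m²; T_body⁴ − T_wall⁴ = 2.217×10⁹ − 7.171×10⁹ = -4.953×10⁹ K⁴.
|P_net| = 0.30·5.67×10⁻⁸·0.01453·4.953×10⁹.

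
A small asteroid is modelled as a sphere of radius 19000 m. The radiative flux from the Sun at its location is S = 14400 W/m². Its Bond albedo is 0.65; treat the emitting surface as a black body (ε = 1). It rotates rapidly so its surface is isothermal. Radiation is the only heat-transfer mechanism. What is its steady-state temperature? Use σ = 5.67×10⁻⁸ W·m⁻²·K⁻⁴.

T ≈ 386 K

At equilibrium, absorbed power = emitted power.
Absorbing cross-section = πr² = 1.134×10⁹ m²; emitting surface = 4πr² = 4.536×10⁹ m² (ratio 4).
(1−a)S·A_cross = εσ·A_surf·T⁴  ⇒  T⁴ = (1−a)S/(4σ).
T⁴ = 0.350·14400/(4·5.67×10⁻⁸) = 2.222×10¹⁰ K⁴.
T = (2.222×10¹⁰)^(1/4).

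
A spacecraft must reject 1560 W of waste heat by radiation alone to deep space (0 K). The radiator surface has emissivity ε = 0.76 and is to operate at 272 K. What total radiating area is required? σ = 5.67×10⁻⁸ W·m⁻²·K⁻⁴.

A ≈ 6.61 m²

P = εσA T⁴ ⇒ A = P/(εσT⁴).
T⁴ = 5.474×10⁹ K⁴.
A = 1560/(0.76 × 5.67×10⁻⁸ × 5.474×10⁹).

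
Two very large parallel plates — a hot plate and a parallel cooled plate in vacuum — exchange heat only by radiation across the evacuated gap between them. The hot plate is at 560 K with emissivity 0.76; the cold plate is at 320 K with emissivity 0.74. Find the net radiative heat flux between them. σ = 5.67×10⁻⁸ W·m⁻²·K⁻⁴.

q ≈ 2990 W/m²

For two infinite grey parallel plates, q = σ(T₁⁴ − T₂⁴)/(1/ε₁ + 1/ε₂ − 1).
T₁⁴ − T₂⁴ = 9.834×10¹⁰ − 1.049×10¹⁰ = 8.786×10¹⁰ K⁴.
1/ε₁ + 1/ε₂ − 1 = 1.316 + 1.351 − 1 = 1.667.
q = 5.67×10⁻⁸ × 8.786×10¹⁰ / 1.667.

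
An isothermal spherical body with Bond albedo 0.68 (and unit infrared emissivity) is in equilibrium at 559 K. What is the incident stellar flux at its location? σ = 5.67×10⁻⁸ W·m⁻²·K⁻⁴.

(1−a)S·πr² = σ·4πr²·T⁴ ⇒ S = 4σT⁴/(1−a).
S = 4·5.67×10⁻⁸·9.764×10¹⁰/0.320.

S ≈ 69200 W/m²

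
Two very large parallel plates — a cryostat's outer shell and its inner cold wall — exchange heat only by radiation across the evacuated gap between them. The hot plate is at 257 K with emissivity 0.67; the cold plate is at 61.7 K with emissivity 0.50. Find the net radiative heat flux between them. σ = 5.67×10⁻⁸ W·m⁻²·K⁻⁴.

For two infinite grey parallel plates, q = σ(T₁⁴ − T₂⁴)/(1/ε₁ + 1/ε₂ − 1).
T₁⁴ − T₂⁴ = 4.362×10⁹ − 1.449×10⁷ = 4.348×10⁹ K⁴.
1/ε₁ + 1/ε₂ − 1 = 1.493 + 2.000 − 1 = 2.493.
q = 5.67×10⁻⁸ × 4.348×10⁹ / 2.493.

q ≈ 98.9 W/m²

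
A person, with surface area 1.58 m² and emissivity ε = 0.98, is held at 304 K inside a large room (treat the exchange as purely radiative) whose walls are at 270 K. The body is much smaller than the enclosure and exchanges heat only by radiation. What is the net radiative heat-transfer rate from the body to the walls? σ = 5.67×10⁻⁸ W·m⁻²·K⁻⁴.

For a small grey body in a large enclosure: P_net = εσA(T_body⁴ − T_wall⁴).
A = 1.58 m²; T_body⁴ − T_wall⁴ = 8.541×10⁹ − 5.314×10⁹ = 3.226×10⁹ K⁴.
|P_net| = 0.98·5.67×10⁻⁸·1.580·3.226×10⁹.

P_net ≈ 283 W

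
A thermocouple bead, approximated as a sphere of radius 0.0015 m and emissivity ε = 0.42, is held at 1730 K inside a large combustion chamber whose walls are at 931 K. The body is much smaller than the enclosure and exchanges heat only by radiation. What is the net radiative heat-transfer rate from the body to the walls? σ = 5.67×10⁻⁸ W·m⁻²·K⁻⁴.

For a small grey body in a large enclosure: P_net = εσA(T_body⁴ − T_wall⁴).
A = 4πr² = 2.827×10⁻⁵ m²; T_body⁴ − T_wall⁴ = 8.957×10¹² − 7.513×10¹¹ = 8.206×10¹² K⁴.
|P_net| = 0.42·5.67×10⁻⁸·2.827×10⁻⁵·8.206×10¹².

P_net ≈ 5.53 W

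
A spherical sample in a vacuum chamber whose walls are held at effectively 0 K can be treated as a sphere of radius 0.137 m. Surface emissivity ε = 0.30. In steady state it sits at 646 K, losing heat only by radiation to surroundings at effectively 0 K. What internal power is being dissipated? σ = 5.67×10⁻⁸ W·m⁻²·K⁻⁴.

Steady state: P = εσA T⁴.
A = 4πr² = 0.2359 m²; T⁴ = (646)⁴ = 1.742×10¹¹ K⁴.
P = 0.30 × 5.67×10⁻⁸ × 0.2359 × 1.742×10¹¹.

P ≈ 699 W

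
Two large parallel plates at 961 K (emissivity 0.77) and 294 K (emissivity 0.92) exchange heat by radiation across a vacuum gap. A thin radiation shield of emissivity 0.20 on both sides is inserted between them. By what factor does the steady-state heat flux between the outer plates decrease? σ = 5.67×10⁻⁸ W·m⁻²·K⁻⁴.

Without shield: q₀ = σΔ(T⁴)/(1/ε₁+1/ε₂−1) with denominator 1.386.
With shield the two gaps are in series; the resistances add: (1/ε₁+1/ε_s−1)+(1/ε_s+1/ε₂−1) = 5.299+5.087 = 10.39.
Heat-flux ratio q₀/q = 10.39/1.386.

factor ≈ 7.50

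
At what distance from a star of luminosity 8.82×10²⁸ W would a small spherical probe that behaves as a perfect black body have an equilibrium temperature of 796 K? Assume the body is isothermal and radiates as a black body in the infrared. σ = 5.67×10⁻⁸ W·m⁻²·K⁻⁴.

For an isothermal black-emitting sphere, (1−a)S·πr² = σ·4πr²·T⁴ ⇒ S = 4σT⁴/(1−a).
S = 4·5.67×10⁻⁸·(796)⁴/1.00 = 91050 W/m².
Flux falls as S = L/(4πd²), so d = √(L/(4πS)) = √(8.82×10²⁸/(4π·91050)).

d ≈ 2.78×10¹¹ m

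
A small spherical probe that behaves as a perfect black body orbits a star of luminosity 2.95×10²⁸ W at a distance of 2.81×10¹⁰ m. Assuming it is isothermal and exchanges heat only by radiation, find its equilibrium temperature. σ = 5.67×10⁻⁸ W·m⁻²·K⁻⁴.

T ≈ 1900 K

First find the stellar flux at distance d: S = L/(4πd²) = 2.95×10²⁸/(4π·(2.81×10¹⁰)²) = 2.973×10⁶ W/m².
For an isothermal sphere, absorbed (1−a)S·πr² = emitted σ·4πr²·T⁴, so T⁴ = (1−a)S/(4σ).
T⁴ = 1.00·2.973×10⁶/(4·5.67×10⁻⁸) = 1.311×10¹³ K⁴.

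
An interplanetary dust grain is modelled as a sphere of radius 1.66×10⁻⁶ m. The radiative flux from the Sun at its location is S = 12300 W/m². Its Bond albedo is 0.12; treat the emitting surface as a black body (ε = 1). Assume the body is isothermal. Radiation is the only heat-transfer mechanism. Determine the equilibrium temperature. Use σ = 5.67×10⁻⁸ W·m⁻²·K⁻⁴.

At equilibrium, absorbed power = emitted power.
Absorbing cross-section = πr² = 8.657×10⁻¹² m²; emitting surface = 4πr² = 3.463×10⁻¹¹ m² (ratio 4).
(1−a)S·A_cross = εσ·A_surf·T⁴  ⇒  T⁴ = (1−a)S/(4σ).
T⁴ = 0.880·12300/(4·5.67×10⁻⁸) = 4.772×10¹⁰ K⁴.
T = (4.772×10¹⁰)^(1/4).

T ≈ 467 K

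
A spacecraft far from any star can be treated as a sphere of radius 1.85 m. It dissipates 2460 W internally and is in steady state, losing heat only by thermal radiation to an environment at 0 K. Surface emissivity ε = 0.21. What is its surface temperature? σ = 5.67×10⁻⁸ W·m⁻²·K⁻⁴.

T ≈ 263 K

Steady state: internal power = radiated power, P = εσA T⁴.
Radiating area A = 4πr² = 43.01 m².
T⁴ = P/(εσA) = 2460/(0.21·5.67×10⁻⁸·43.01) = 4.804×10⁹ K⁴.
T = (4.804×10⁹)^(1/4).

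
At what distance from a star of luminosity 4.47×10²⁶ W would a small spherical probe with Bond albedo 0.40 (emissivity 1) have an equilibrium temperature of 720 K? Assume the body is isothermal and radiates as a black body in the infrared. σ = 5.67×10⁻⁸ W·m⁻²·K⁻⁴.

For an isothermal black-emitting sphere, (1−a)S·πr² = σ·4πr²·T⁴ ⇒ S = 4σT⁴/(1−a).
S = 4·5.67×10⁻⁸·(720)⁴/0.600 = 1.016×10⁵ W/m².
Flux falls as S = L/(4πd²), so d = √(L/(4πS)) = √(4.47×10²⁶/(4π·1.016×10⁵)).

d ≈ 1.87×10¹⁰ m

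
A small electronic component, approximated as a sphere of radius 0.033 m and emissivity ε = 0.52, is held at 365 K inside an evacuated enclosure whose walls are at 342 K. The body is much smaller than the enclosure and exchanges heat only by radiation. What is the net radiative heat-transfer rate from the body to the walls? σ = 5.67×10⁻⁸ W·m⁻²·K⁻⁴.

P_net ≈ 1.64 W

For a small grey body in a large enclosure: P_net = εσA(T_body⁴ − T_wall⁴).
A = 4πr² = 0.01368 m²; T_body⁴ − T_wall⁴ = 1.775×10¹⁰ − 1.368×10¹⁰ = 4.068×10⁹ K⁴.
|P_net| = 0.52·5.67×10⁻⁸·0.01368·4.068×10⁹.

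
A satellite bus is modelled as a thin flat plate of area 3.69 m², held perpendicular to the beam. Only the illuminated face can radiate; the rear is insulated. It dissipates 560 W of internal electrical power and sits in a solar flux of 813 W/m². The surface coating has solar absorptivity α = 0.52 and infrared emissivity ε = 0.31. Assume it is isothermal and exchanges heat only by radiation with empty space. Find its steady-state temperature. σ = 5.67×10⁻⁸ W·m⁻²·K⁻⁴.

At steady state, absorbed solar power + internal power = radiated power.
Absorbed: α·S·A_cross = 0.52·813·3.690 = 1560 W (cross-section A).
Total input = 1560 + 560 = 2120 W.
Radiated: εσ·A_surf·T⁴ with A_surf = A = 3.690 m².
T⁴ = 2120/(0.31·5.67×10⁻⁸·3.690) = 3.269×10¹⁰ K⁴.

T ≈ 425 K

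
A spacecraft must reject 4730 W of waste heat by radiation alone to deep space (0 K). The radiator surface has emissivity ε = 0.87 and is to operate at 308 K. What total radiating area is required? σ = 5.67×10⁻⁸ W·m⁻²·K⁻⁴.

A ≈ 10.7 m²

P = εσA T⁴ ⇒ A = P/(εσT⁴).
T⁴ = 8.999×10⁹ K⁴.
A = 4730/(0.87 × 5.67×10⁻⁸ × 8.999×10⁹).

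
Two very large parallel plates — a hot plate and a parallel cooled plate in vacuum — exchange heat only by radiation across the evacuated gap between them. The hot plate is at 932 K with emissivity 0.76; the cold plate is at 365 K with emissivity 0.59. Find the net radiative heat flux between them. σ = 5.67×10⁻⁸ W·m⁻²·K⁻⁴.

For two infinite grey parallel plates, q = σ(T₁⁴ − T₂⁴)/(1/ε₁ + 1/ε₂ − 1).
T₁⁴ − T₂⁴ = 7.545×10¹¹ − 1.775×10¹⁰ = 7.368×10¹¹ K⁴.
1/ε₁ + 1/ε₂ − 1 = 1.316 + 1.695 − 1 = 2.011.
q = 5.67×10⁻⁸ × 7.368×10¹¹ / 2.011.

q ≈ 20800 W/m²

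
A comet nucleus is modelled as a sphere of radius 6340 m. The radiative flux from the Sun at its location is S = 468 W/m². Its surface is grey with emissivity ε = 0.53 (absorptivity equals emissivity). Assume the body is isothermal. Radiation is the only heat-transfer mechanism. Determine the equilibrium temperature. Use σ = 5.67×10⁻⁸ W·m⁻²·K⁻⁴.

T ≈ 213 K

At equilibrium, absorbed power = emitted power.
Absorbing cross-section = πr² = 1.263×10⁸ m²; emitting surface = 4πr² = 5.051×10⁸ m² (ratio 4).
εS·A_cross = εσ·A_surf·T⁴  ⇒  T⁴ = S/(4σ)   (ε cancels).
T⁴ = 468/(4·5.67×10⁻⁸) = 2.063×10⁹ K⁴.
T = (2.063×10⁹)^(1/4).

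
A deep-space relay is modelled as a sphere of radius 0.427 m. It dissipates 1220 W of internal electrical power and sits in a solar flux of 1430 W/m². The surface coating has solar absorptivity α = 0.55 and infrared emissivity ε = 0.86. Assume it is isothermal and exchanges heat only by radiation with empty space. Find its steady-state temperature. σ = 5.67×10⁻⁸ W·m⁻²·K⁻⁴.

At steady state, absorbed solar power + internal power = radiated power.
Absorbed: α·S·A_cross = 0.55·1430·0.5728 = 450.5 W (cross-section πr²).
Total input = 450.5 + 1220 = 1671 W.
Radiated: εσ·A_surf·T⁴ with A_surf = 4πr² = 2.291 m².
T⁴ = 1671/(0.86·5.67×10⁻⁸·2.291) = 1.495×10¹⁰ K⁴.

T ≈ 350 K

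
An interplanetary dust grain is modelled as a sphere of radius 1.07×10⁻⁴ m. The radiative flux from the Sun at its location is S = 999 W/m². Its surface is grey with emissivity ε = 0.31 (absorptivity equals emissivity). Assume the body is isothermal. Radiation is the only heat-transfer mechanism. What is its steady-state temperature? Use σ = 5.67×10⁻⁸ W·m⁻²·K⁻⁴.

At equilibrium, absorbed power = emitted power.
Absorbing cross-section = πr² = 3.597×10⁻⁸ m²; emitting surface = 4πr² = 1.439×10⁻⁷ m² (ratio 4).
εS·A_cross = εσ·A_surf·T⁴  ⇒  T⁴ = S/(4σ)   (ε cancels).
T⁴ = 999/(4·5.67×10⁻⁸) = 4.405×10⁹ K⁴.
T = (4.405×10⁹)^(1/4).

T ≈ 258 K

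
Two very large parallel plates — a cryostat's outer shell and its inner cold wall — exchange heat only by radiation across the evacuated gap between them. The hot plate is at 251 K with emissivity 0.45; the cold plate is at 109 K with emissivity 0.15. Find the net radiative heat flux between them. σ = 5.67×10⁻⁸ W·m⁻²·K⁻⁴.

For two infinite grey parallel plates, q = σ(T₁⁴ − T₂⁴)/(1/ε₁ + 1/ε₂ − 1).
T₁⁴ − T₂⁴ = 3.969×10⁹ − 1.412×10⁸ = 3.828×10⁹ K⁴.
1/ε₁ + 1/ε₂ − 1 = 2.222 + 6.667 − 1 = 7.889.
q = 5.67×10⁻⁸ × 3.828×10⁹ / 7.889.

q ≈ 27.5 W/m²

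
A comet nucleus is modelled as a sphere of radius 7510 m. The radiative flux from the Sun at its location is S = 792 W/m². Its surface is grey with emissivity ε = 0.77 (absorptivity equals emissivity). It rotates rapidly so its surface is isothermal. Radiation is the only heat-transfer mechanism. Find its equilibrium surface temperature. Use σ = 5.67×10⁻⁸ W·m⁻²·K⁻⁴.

At equilibrium, absorbed power = emitted power.
Absorbing cross-section = πr² = 1.772×10⁸ m²; emitting surface = 4πr² = 7.087×10⁸ m² (ratio 4).
εS·A_cross = εσ·A_surf·T⁴  ⇒  T⁴ = S/(4σ)   (ε cancels).
T⁴ = 792/(4·5.67×10⁻⁸) = 3.492×10⁹ K⁴.
T = (3.492×10⁹)^(1/4).

T ≈ 243 K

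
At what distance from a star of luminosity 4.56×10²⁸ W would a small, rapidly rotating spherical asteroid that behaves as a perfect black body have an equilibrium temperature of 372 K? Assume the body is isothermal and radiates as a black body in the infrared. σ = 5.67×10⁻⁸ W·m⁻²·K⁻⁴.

d ≈ 9.14×10¹¹ m

For an isothermal black-emitting sphere, (1−a)S·πr² = σ·4πr²·T⁴ ⇒ S = 4σT⁴/(1−a).
S = 4·5.67×10⁻⁸·(372)⁴/1.00 = 4343 W/m².
Flux falls as S = L/(4πd²), so d = √(L/(4πS)) = √(4.56×10²⁸/(4π·4343)).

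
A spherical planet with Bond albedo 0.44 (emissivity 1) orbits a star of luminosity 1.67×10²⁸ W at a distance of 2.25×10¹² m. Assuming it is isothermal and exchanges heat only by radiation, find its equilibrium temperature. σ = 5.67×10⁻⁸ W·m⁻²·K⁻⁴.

T ≈ 160 K

First find the stellar flux at distance d: S = L/(4πd²) = 1.67×10²⁸/(4π·(2.25×10¹²)²) = 262.5 W/m².
For an isothermal sphere, absorbed (1−a)S·πr² = emitted σ·4πr²·T⁴, so T⁴ = (1−a)S/(4σ).
T⁴ = 0.560·262.5/(4·5.67×10⁻⁸) = 6.482×10⁸ K⁴.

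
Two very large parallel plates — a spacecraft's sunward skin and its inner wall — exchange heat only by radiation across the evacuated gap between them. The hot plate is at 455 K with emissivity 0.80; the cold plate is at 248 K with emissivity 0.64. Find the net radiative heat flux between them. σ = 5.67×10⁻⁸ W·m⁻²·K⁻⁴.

For two infinite grey parallel plates, q = σ(T₁⁴ − T₂⁴)/(1/ε₁ + 1/ε₂ − 1).
T₁⁴ − T₂⁴ = 4.286×10¹⁰ − 3.783×10⁹ = 3.908×10¹⁰ K⁴.
1/ε₁ + 1/ε₂ − 1 = 1.250 + 1.562 − 1 = 1.812.
q = 5.67×10⁻⁸ × 3.908×10¹⁰ / 1.812.

q ≈ 1220 W/m²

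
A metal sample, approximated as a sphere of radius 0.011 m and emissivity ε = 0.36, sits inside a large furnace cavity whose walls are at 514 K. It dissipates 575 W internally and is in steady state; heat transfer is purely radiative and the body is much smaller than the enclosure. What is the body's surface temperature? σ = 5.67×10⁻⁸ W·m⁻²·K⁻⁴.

For a small grey body in a large enclosure, net radiated power = εσA(T⁴ − T_w⁴).
Steady state: P = εσA(T⁴ − T_w⁴) with A = 4πr² = 0.001521 m².
T⁴ = P/(εσA) + T_w⁴ = 575/(0.36·5.67×10⁻⁸·0.001521) + (514)⁴
    = 1.853×10¹³ + 6.980×10¹⁰ = 1.860×10¹³ K⁴.

T ≈ 2080 K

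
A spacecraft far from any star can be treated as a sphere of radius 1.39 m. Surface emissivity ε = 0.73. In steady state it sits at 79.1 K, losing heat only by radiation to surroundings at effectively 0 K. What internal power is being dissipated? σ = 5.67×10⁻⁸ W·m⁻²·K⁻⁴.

P ≈ 39.3 W

Steady state: P = εσA T⁴.
A = 4πr² = 24.28 m²; T⁴ = (79.1)⁴ = 3.915×10⁷ K⁴.
P = 0.73 × 5.67×10⁻⁸ × 24.28 × 3.915×10⁷.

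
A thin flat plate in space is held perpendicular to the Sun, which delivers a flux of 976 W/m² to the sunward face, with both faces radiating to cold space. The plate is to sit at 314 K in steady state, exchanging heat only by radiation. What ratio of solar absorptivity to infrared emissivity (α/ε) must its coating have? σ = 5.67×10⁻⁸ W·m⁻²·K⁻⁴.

Balance: αS·A = εσ·2A·T⁴ ⇒ α/ε = 2σT⁴/S.
α/ε = 2·5.67×10⁻⁸·(314)⁴/976 = 2·5.67×10⁻⁸·9.721×10⁹/976.

α/ε ≈ 1.13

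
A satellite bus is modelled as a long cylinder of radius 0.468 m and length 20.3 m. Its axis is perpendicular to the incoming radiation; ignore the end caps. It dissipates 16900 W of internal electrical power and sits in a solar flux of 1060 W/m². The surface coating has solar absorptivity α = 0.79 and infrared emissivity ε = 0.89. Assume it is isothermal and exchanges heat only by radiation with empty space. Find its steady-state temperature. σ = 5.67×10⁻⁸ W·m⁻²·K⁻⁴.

At steady state, absorbed solar power + internal power = radiated power.
Absorbed: α·S·A_cross = 0.79·1060·19.00 = 15910 W (cross-section 2rL).
Total input = 15910 + 16900 = 32810 W.
Radiated: εσ·A_surf·T⁴ with A_surf = 2πrL = 59.69 m².
T⁴ = 32810/(0.89·5.67×10⁻⁸·59.69) = 1.089×10¹⁰ K⁴.

T ≈ 323 K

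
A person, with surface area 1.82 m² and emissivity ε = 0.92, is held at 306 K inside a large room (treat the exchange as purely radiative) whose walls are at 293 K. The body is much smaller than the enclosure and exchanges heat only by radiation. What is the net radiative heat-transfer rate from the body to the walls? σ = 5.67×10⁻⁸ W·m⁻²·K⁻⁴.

P_net ≈ 133 W

For a small grey body in a large enclosure: P_net = εσA(T_body⁴ − T_wall⁴).
A = 1.82 m²; T_body⁴ − T_wall⁴ = 8.768×10⁹ − 7.370×10⁹ = 1.398×10⁹ K⁴.
|P_net| = 0.92·5.67×10⁻⁸·1.820·1.398×10⁹.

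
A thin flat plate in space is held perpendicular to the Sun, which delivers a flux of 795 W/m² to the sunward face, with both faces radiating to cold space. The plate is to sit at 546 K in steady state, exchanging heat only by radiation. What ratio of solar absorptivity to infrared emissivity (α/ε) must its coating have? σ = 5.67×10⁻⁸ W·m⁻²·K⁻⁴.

Balance: αS·A = εσ·2A·T⁴ ⇒ α/ε = 2σT⁴/S.
α/ε = 2·5.67×10⁻⁸·(546)⁴/795 = 2·5.67×10⁻⁸·8.887×10¹⁰/795.

α/ε ≈ 12.7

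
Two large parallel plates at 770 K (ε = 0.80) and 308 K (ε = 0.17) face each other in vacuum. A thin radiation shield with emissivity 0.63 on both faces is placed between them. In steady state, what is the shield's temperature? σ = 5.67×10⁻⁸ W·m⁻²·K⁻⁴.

T_s ≈ 725 K

In steady state the net flux on the hot side equals that on the cold side.
σ(T₁⁴−T_s⁴)/D₁ = σ(T_s⁴−T₂⁴)/D₂, with D₁ = 1/ε₁+1/ε_s−1 = 1.837, D₂ = 1/ε_s+1/ε₂−1 = 6.470.
Solve for T_s⁴: T_s⁴ = (D₂·T₁⁴ + D₁·T₂⁴)/(D₁+D₂) = 2.758×10¹¹ K⁴.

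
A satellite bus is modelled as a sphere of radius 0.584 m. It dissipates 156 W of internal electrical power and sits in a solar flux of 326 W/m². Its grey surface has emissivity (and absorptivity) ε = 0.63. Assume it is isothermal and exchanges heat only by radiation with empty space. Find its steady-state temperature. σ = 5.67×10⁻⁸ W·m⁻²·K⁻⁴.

T ≈ 223 K

At steady state, absorbed solar power + internal power = radiated power.
Absorbed: α·S·A_cross = 0.63·326·1.071 = 220.1 W (cross-section πr²).
Total input = 220.1 + 156 = 376.1 W.
Radiated: εσ·A_surf·T⁴ with A_surf = 4πr² = 4.286 m².
T⁴ = 376.1/(0.63·5.67×10⁻⁸·4.286) = 2.456×10⁹ K⁴.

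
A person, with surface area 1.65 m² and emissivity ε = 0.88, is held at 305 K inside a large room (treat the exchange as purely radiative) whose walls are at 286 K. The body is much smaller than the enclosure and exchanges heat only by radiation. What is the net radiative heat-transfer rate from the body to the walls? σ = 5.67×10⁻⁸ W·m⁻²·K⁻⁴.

P_net ≈ 162 W

For a small grey body in a large enclosure: P_net = εσA(T_body⁴ − T_wall⁴).
A = 1.65 m²; T_body⁴ − T_wall⁴ = 8.654×10⁹ − 6.691×10⁹ = 1.963×10⁹ K⁴.
|P_net| = 0.88·5.67×10⁻⁸·1.650·1.963×10⁹.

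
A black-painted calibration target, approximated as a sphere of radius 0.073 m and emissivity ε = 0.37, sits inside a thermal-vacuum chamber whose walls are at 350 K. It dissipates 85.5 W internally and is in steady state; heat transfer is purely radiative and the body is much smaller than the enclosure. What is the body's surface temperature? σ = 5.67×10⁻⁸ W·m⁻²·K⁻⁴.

For a small grey body in a large enclosure, net radiated power = εσA(T⁴ − T_w⁴).
Steady state: P = εσA(T⁴ − T_w⁴) with A = 4πr² = 0.06697 m².
T⁴ = P/(εσA) + T_w⁴ = 85.5/(0.37·5.67×10⁻⁸·0.06697) + (350)⁴
    = 6.086×10¹⁰ + 1.501×10¹⁰ = 7.587×10¹⁰ K⁴.

T ≈ 525 K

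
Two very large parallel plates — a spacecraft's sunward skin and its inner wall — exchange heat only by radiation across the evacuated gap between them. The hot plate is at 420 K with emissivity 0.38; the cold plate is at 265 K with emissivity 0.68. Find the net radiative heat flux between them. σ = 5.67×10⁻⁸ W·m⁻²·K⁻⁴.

For two infinite grey parallel plates, q = σ(T₁⁴ − T₂⁴)/(1/ε₁ + 1/ε₂ − 1).
T₁⁴ − T₂⁴ = 3.112×10¹⁰ − 4.932×10⁹ = 2.619×10¹⁰ K⁴.
1/ε₁ + 1/ε₂ − 1 = 2.632 + 1.471 − 1 = 3.102.
q = 5.67×10⁻⁸ × 2.619×10¹⁰ / 3.102.

q ≈ 479 W/m²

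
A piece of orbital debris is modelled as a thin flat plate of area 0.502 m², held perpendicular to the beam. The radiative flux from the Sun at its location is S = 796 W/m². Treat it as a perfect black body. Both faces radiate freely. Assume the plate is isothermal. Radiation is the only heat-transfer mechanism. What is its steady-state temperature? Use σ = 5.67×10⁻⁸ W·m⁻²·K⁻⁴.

T ≈ 289 K

At equilibrium, absorbed power = emitted power.
Absorbing cross-section = A = 0.5020 m²; emitting surface = 2A = 1.004 m² (ratio 2).
S·A_cross = εσ·A_surf·T⁴  ⇒  T⁴ = S/(2σ).
T⁴ = 1.00·796/(2·5.67×10⁻⁸) = 7.019×10⁹ K⁴.
T = (7.019×10⁹)^(1/4).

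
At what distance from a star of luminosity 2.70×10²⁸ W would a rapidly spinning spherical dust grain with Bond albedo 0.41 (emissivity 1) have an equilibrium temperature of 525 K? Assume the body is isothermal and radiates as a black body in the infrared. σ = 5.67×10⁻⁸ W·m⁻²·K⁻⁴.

d ≈ 2.71×10¹¹ m

For an isothermal black-emitting sphere, (1−a)S·πr² = σ·4πr²·T⁴ ⇒ S = 4σT⁴/(1−a).
S = 4·5.67×10⁻⁸·(525)⁴/0.590 = 29200 W/m².
Flux falls as S = L/(4πd²), so d = √(L/(4πS)) = √(2.70×10²⁸/(4π·29200)).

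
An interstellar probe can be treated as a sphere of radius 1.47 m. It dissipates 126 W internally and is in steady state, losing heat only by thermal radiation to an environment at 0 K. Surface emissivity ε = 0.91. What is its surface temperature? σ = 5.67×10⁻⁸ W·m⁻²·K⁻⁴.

Steady state: internal power = radiated power, P = εσA T⁴.
Radiating area A = 4πr² = 27.15 m².
T⁴ = P/(εσA) = 126/(0.91·5.67×10⁻⁸·27.15) = 8.993×10⁷ K⁴.
T = (8.993×10⁷)^(1/4).

T ≈ 97.4 K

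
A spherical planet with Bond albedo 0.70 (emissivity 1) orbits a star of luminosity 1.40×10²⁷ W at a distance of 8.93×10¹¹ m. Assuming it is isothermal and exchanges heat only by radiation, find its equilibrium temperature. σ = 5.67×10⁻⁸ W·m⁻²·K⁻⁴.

First find the stellar flux at distance d: S = L/(4πd²) = 1.40×10²⁷/(4π·(8.93×10¹¹)²) = 139.7 W/m².
For an isothermal sphere, absorbed (1−a)S·πr² = emitted σ·4πr²·T⁴, so T⁴ = (1−a)S/(4σ).
T⁴ = 0.300·139.7/(4·5.67×10⁻⁸) = 1.848×10⁸ K⁴.

T ≈ 117 K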